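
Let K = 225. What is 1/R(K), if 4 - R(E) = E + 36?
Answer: -1/257 ≈ -0.0038911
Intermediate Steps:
R(E) = -32 - E (R(E) = 4 - (E + 36) = 4 - (36 + E) = 4 + (-36 - E) = -32 - E)
1/R(K) = 1/(-32 - 1*225) = 1/(-32 - 225) = 1/(-257) = -1/257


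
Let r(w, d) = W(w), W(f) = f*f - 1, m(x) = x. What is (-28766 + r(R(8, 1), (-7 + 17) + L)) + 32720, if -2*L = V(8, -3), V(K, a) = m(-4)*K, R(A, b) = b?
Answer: 3954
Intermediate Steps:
V(K, a) = -4*K
W(f) = -1 + f² (W(f) = f² - 1 = -1 + f²)
L = 16 (L = -(-2)*8 = -½*(-32) = 16)
r(w, d) = -1 + w²
(-28766 + r(R(8, 1), (-7 + 17) + L)) + 32720 = (-28766 + (-1 + 1²)) + 32720 = (-28766 + (-1 + 1)) + 32720 = (-28766 + 0) + 32720 = -28766 + 32720 = 3954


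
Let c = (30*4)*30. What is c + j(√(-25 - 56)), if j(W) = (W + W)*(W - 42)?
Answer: 3438 - 756*I ≈ 3438.0 - 756.0*I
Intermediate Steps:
c = 3600 (c = 120*30 = 3600)
j(W) = 2*W*(-42 + W) (j(W) = (2*W)*(-42 + W) = 2*W*(-42 + W))
c + j(√(-25 - 56)) = 3600 + 2*√(-25 - 56)*(-42 + √(-25 - 56)) = 3600 + 2*√(-81)*(-42 + √(-81)) = 3600 + 2*(9*I)*(-42 + 9*I) = 3600 + 18*I*(-42 + 9*I)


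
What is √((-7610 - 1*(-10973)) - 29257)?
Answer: 11*I*√214 ≈ 160.92*I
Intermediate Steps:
√((-7610 - 1*(-10973)) - 29257) = √((-7610 + 10973) - 29257) = √(3363 - 29257) = √(-25894) = 11*I*√214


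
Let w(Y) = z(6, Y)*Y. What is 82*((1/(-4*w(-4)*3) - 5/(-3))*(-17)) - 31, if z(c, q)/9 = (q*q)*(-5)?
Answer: -40682183/17280 ≈ -2354.3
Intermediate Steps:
z(c, q) = -45*q² (z(c, q) = 9*((q*q)*(-5)) = 9*(q²*(-5)) = 9*(-5*q²) = -45*q²)
w(Y) = -45*Y³ (w(Y) = (-45*Y²)*Y = -45*Y³)
82*((1/(-4*w(-4)*3) - 5/(-3))*(-17)) - 31 = 82*((1/(-(-180)*(-4)³*3) - 5/(-3))*(-17)) - 31 = 82*((1/(-(-180)*(-64)*3) - 5*(-⅓))*(-17)) - 31 = 82*((1/(-4*2880*3) + 5/3)*(-17)) - 31 = 82*((1/(-11520*3) + 5/3)*(-17)) - 31 = 82*((1/(-34560) + 5/3)*(-17)) - 31 = 82*((1*(-1/34560) + 5/3)*(-17)) - 31 = 82*((-1/34560 + 5/3)*(-17)) - 31 = 82*((57599/34560)*(-17)) - 31 = 82*(-979183/34560) - 31 = -40146503/17280 - 31 = -40682183/17280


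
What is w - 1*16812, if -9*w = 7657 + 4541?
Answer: -54502/3 ≈ -18167.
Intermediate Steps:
w = -4066/3 (w = -(7657 + 4541)/9 = -⅑*12198 = -4066/3 ≈ -1355.3)
w - 1*16812 = -4066/3 - 1*16812 = -4066/3 - 16812 = -54502/3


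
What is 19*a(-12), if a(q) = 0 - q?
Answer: 228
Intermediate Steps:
a(q) = -q
19*a(-12) = 19*(-1*(-12)) = 19*12 = 228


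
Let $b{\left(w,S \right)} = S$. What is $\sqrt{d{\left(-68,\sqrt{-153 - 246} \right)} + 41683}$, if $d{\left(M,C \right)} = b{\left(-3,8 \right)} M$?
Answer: $3 \sqrt{4571} \approx 202.83$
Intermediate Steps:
$d{\left(M,C \right)} = 8 M$
$\sqrt{d{\left(-68,\sqrt{-153 - 246} \right)} + 41683} = \sqrt{8 \left(-68\right) + 41683} = \sqrt{-544 + 41683} = \sqrt{41139} = 3 \sqrt{4571}$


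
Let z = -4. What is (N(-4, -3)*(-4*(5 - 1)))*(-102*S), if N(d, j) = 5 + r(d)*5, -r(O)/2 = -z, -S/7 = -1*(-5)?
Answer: 1999200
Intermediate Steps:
S = -35 (S = -(-7)*(-5) = -7*5 = -35)
r(O) = -8 (r(O) = -(-2)*(-4) = -2*4 = -8)
N(d, j) = -35 (N(d, j) = 5 - 8*5 = 5 - 40 = -35)
(N(-4, -3)*(-4*(5 - 1)))*(-102*S) = (-(-140)*(5 - 1))*(-102*(-35)) = -(-140)*4*3570 = -35*(-16)*3570 = 560*3570 = 1999200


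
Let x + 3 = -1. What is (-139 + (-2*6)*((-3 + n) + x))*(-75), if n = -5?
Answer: -375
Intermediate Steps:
x = -4 (x = -3 - 1 = -4)
(-139 + (-2*6)*((-3 + n) + x))*(-75) = (-139 + (-2*6)*((-3 - 5) - 4))*(-75) = (-139 - 12*(-8 - 4))*(-75) = (-139 - 12*(-12))*(-75) = (-139 + 144)*(-75) = 5*(-75) = -375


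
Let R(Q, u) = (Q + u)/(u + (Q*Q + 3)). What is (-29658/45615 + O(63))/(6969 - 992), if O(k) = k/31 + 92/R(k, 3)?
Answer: 28736253189/30990177185 ≈ 0.92727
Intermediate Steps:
R(Q, u) = (Q + u)/(3 + u + Q**2) (R(Q, u) = (Q + u)/(u + (Q**2 + 3)) = (Q + u)/(u + (3 + Q**2)) = (Q + u)/(3 + u + Q**2))
O(k) = k/31 + 92*(6 + k**2)/(3 + k) (O(k) = k/31 + 92/(((k + 3)/(3 + 3 + k**2))) = k*(1/31) + 92/(((3 + k)/(6 + k**2))) = k/31 + 92*((6 + k**2)/(3 + k)) = k/31 + 92*(6 + k**2)/(3 + k))
(-29658/45615 + O(63))/(6969 - 992) = (-29658/45615 + 3*(5704 + 63 + 951*63**2)/(31*(3 + 63)))/(6969 - 992) = (-29658*1/45615 + (3/31)*(5704 + 63 + 951*3969)/66)/5977 = (-9886/15205 + (3/31)*(1/66)*(5704 + 63 + 3774519))*(1/5977) = (-9886/15205 + (3/31)*(1/66)*3780286)*(1/5977) = (-9886/15205 + 1890143/341)*(1/5977) = (28736253189/5184905)*(1/5977) = 28736253189/30990177185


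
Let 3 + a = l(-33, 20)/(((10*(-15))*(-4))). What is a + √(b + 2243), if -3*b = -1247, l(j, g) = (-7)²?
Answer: -1751/600 + 2*√5982/3 ≈ 48.644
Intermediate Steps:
l(j, g) = 49
b = 1247/3 (b = -⅓*(-1247) = 1247/3 ≈ 415.67)
a = -1751/600 (a = -3 + 49/(((10*(-15))*(-4))) = -3 + 49/((-150*(-4))) = -3 + 49/600 = -1751/600 ≈ -2.9183)
a + √(b + 2243) = -1751/600 + √(1247/3 + 2243) = -1751/600 + √(7976/3) = -1751/600 + 2*√5982/3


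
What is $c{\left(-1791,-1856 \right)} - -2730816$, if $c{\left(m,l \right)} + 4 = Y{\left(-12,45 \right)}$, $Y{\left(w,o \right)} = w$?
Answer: $2730800$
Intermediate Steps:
$c{\left(m,l \right)} = -16$ ($c{\left(m,l \right)} = -4 - 12 = -16$)
$c{\left(-1791,-1856 \right)} - -2730816 = -16 - -2730816 = -16 + 2730816 = 2730800$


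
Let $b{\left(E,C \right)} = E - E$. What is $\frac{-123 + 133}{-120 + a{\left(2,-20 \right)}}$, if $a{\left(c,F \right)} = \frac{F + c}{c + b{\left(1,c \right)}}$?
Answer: $- \frac{10}{129} \approx -0.077519$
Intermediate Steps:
$b{\left(E,C \right)} = 0$
$a{\left(c,F \right)} = \frac{F + c}{c}$ ($a{\left(c,F \right)} = \frac{F + c}{c + 0} = \frac{F + c}{c}$)
$\frac{-123 + 133}{-120 + a{\left(2,-20 \right)}} = \frac{-123 + 133}{-120 + \frac{-20 + 2}{2}} = \frac{10}{-120 + \frac{1}{2} \left(-18\right)} = \frac{10}{-120 - 9} = \frac{10}{-129} = 10 \left(- \frac{1}{129}\right) = - \frac{10}{129}$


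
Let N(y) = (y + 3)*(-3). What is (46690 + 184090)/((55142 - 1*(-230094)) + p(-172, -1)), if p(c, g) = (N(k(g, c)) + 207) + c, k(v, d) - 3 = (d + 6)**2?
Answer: 46156/40517 ≈ 1.1392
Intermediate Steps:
k(v, d) = 3 + (6 + d)**2 (k(v, d) = 3 + (d + 6)**2 = 3 + (6 + d)**2)
N(y) = -9 - 3*y (N(y) = (3 + y)*(-3) = -9 - 3*y)
p(c, g) = 189 + c - 3*(6 + c)**2 (p(c, g) = ((-9 - 3*(3 + (6 + c)**2)) + 207) + c = ((-9 + (-9 - 3*(6 + c)**2)) + 207) + c = ((-18 - 3*(6 + c)**2) + 207) + c = (189 - 3*(6 + c)**2) + c = 189 + c - 3*(6 + c)**2)
(46690 + 184090)/((55142 - 1*(-230094)) + p(-172, -1)) = (46690 + 184090)/((55142 - 1*(-230094)) + (189 - 172 - 3*(6 - 172)**2)) = 230780/((55142 + 230094) + (189 - 172 - 3*(-166)**2)) = 230780/(285236 + (189 - 172 - 3*27556)) = 230780/(285236 + (189 - 172 - 82668)) = 230780/(285236 - 82651) = 230780/202585 = 230780*(1/202585) = 46156/40517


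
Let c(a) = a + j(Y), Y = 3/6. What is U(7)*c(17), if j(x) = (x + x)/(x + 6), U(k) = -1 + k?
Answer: 1338/13 ≈ 102.92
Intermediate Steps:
Y = ½ (Y = 3*(⅙) = ½ ≈ 0.50000)
j(x) = 2*x/(6 + x) (j(x) = (2*x)/(6 + x) = 2*x/(6 + x))
c(a) = 2/13 + a (c(a) = a + 2*(½)/(6 + ½) = a + 2*(½)/(13/2) = a + 2*(½)*(2/13) = a + 2/13 = 2/13 + a)
U(7)*c(17) = (-1 + 7)*(2/13 + 17) = 6*(223/13) = 1338/13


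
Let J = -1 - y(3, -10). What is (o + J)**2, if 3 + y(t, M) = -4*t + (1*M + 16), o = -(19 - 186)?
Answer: 30625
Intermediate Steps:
o = 167 (o = -1*(-167) = 167)
y(t, M) = 13 + M - 4*t (y(t, M) = -3 + (-4*t + (1*M + 16)) = -3 + (-4*t + (M + 16)) = -3 + (-4*t + (16 + M)) = -3 + (16 + M - 4*t) = 13 + M - 4*t)
J = 8 (J = -1 - (13 - 10 - 4*3) = -1 - (13 - 10 - 12) = -1 - 1*(-9) = -1 + 9 = 8)
(o + J)**2 = (167 + 8)**2 = 175**2 = 30625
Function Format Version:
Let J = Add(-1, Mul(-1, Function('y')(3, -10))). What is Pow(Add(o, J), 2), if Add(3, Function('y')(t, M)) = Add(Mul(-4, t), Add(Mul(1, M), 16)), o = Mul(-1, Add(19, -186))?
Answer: 30625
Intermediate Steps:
o = 167 (o = Mul(-1, -167) = 167)
Function('y')(t, M) = Add(13, M, Mul(-4, t)) (Function('y')(t, M) = Add(-3, Add(Mul(-4, t), Add(Mul(1, M), 16))) = Add(-3, Add(Mul(-4, t), Add(M, 16))) = Add(-3, Add(Mul(-4, t), Add(16, M))) = Add(-3, Add(16, M, Mul(-4, t))) = Add(13, M, Mul(-4, t)))
J = 8 (J = Add(-1, Mul(-1, Add(13, -10, Mul(-4, 3)))) = Add(-1, Mul(-1, Add(13, -10, -12))) = Add(-1, Mul(-1, -9)) = Add(-1, 9) = 8)
Pow(Add(o, J), 2) = Pow(Add(167, 8), 2) = Pow(175, 2) = 30625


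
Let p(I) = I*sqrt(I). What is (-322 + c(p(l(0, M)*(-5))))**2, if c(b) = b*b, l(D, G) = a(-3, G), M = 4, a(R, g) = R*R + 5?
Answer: 117869995684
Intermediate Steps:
a(R, g) = 5 + R**2 (a(R, g) = R**2 + 5 = 5 + R**2)
l(D, G) = 14 (l(D, G) = 5 + (-3)**2 = 5 + 9 = 14)
p(I) = I**(3/2)
c(b) = b**2
(-322 + c(p(l(0, M)*(-5))))**2 = (-322 + ((14*(-5))**(3/2))**2)**2 = (-322 + ((-70)**(3/2))**2)**2 = (-322 + (-70*I*sqrt(70))**2)**2 = (-322 - 343000)**2 = (-343322)**2 = 117869995684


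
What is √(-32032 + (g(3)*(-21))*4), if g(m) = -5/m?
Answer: 2*I*√7973 ≈ 178.58*I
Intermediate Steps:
√(-32032 + (g(3)*(-21))*4) = √(-32032 + (-5/3*(-21))*4) = √(-32032 + (-5*⅓*(-21))*4) = √(-32032 - 5/3*(-21)*4) = √(-32032 + 35*4) = √(-32032 + 140) = √(-31892) = 2*I*√7973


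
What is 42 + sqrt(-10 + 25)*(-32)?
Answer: 42 - 32*sqrt(15) ≈ -81.935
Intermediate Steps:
42 + sqrt(-10 + 25)*(-32) = 42 + sqrt(15)*(-32) = 42 - 32*sqrt(15)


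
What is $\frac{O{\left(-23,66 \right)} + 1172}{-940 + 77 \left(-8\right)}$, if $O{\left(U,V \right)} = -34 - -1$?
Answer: $- \frac{1139}{1556} \approx -0.73201$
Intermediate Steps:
$O{\left(U,V \right)} = -33$ ($O{\left(U,V \right)} = -34 + 1 = -33$)
$\frac{O{\left(-23,66 \right)} + 1172}{-940 + 77 \left(-8\right)} = \frac{-33 + 1172}{-940 + 77 \left(-8\right)} = \frac{1139}{-940 - 616} = \frac{1139}{-1556} = 1139 \left(- \frac{1}{1556}\right) = - \frac{1139}{1556}$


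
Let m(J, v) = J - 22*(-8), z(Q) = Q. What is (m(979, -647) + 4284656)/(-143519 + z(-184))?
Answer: -4285811/143703 ≈ -29.824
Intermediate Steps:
m(J, v) = 176 + J (m(J, v) = J + 176 = 176 + J)
(m(979, -647) + 4284656)/(-143519 + z(-184)) = ((176 + 979) + 4284656)/(-143519 - 184) = (1155 + 4284656)/(-143703) = 4285811*(-1/143703) = -4285811/143703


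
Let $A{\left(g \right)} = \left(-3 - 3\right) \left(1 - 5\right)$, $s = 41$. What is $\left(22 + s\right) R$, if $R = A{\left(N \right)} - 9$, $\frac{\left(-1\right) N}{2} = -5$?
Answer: $945$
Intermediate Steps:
$N = 10$ ($N = \left(-2\right) \left(-5\right) = 10$)
$A{\left(g \right)} = 24$ ($A{\left(g \right)} = \left(-6\right) \left(-4\right) = 24$)
$R = 15$ ($R = 24 - 9 = 15$)
$\left(22 + s\right) R = \left(22 + 41\right) 15 = 63 \cdot 15 = 945$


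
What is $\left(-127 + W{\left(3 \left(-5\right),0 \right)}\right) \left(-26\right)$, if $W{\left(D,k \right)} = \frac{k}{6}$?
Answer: $3302$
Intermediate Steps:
$W{\left(D,k \right)} = \frac{k}{6}$ ($W{\left(D,k \right)} = k \frac{1}{6} = \frac{k}{6}$)
$\left(-127 + W{\left(3 \left(-5\right),0 \right)}\right) \left(-26\right) = \left(-127 + \frac{1}{6} \cdot 0\right) \left(-26\right) = \left(-127 + 0\right) \left(-26\right) = \left(-127\right) \left(-26\right) = 3302$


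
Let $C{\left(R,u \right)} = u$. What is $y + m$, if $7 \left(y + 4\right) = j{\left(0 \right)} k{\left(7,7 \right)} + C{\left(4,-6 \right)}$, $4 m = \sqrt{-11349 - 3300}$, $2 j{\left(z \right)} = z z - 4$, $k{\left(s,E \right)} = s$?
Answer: $- \frac{48}{7} + \frac{i \sqrt{14649}}{4} \approx -6.8571 + 30.258 i$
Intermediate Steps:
$j{\left(z \right)} = -2 + \frac{z^{2}}{2}$ ($j{\left(z \right)} = \frac{z z - 4}{2} = \frac{z^{2} - 4}{2} = \frac{-4 + z^{2}}{2} = -2 + \frac{z^{2}}{2}$)
$m = \frac{i \sqrt{14649}}{4}$ ($m = \frac{\sqrt{-11349 - 3300}}{4} = \frac{\sqrt{-14649}}{4} = \frac{i \sqrt{14649}}{4} \approx 30.258 i$)
$y = - \frac{48}{7}$ ($y = -4 + \frac{\left(-2 + \frac{0^{2}}{2}\right) 7 - 6}{7} = -4 + \frac{\left(-2 + \frac{1}{2} \cdot 0\right) 7 - 6}{7} = -4 + \frac{\left(-2 + 0\right) 7 - 6}{7} = -4 + \frac{\left(-2\right) 7 - 6}{7} = -4 + \frac{-14 - 6}{7} = -4 + \frac{1}{7} \left(-20\right) = -4 - \frac{20}{7} = - \frac{48}{7} \approx -6.8571$)
$y + m = - \frac{48}{7} + \frac{i \sqrt{14649}}{4}$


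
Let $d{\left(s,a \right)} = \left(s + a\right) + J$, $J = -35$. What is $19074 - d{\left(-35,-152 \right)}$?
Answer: $19296$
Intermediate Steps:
$d{\left(s,a \right)} = -35 + a + s$ ($d{\left(s,a \right)} = \left(s + a\right) - 35 = \left(a + s\right) - 35 = -35 + a + s$)
$19074 - d{\left(-35,-152 \right)} = 19074 - \left(-35 - 152 - 35\right) = 19074 - -222 = 19074 + 222 = 19296$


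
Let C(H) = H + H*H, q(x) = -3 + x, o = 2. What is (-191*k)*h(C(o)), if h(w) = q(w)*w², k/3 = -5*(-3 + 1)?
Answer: -618840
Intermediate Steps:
C(H) = H + H²
k = 30 (k = 3*(-5*(-3 + 1)) = 3*(-5*(-2)) = 3*10 = 30)
h(w) = w²*(-3 + w) (h(w) = (-3 + w)*w² = w²*(-3 + w))
(-191*k)*h(C(o)) = (-191*30)*((2*(1 + 2))²*(-3 + 2*(1 + 2))) = -5730*(2*3)²*(-3 + 2*3) = -5730*6²*(-3 + 6) = -206280*3 = -5730*108 = -618840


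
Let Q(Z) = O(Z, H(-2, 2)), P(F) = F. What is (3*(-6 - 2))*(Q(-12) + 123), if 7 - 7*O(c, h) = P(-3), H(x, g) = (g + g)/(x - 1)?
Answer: -20904/7 ≈ -2986.3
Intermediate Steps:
H(x, g) = 2*g/(-1 + x) (H(x, g) = (2*g)/(-1 + x) = 2*g/(-1 + x))
O(c, h) = 10/7 (O(c, h) = 1 - ⅐*(-3) = 1 + 3/7 = 10/7)
Q(Z) = 10/7
(3*(-6 - 2))*(Q(-12) + 123) = (3*(-6 - 2))*(10/7 + 123) = (3*(-8))*(871/7) = -24*871/7 = -20904/7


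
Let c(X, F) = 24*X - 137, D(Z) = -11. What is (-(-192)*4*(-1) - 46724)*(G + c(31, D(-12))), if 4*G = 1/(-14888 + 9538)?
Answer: -154227883527/5350 ≈ -2.8828e+7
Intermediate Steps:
c(X, F) = -137 + 24*X
G = -1/21400 (G = 1/(4*(-14888 + 9538)) = (1/4)/(-5350) = (1/4)*(-1/5350) = -1/21400 ≈ -4.6729e-5)
(-(-192)*4*(-1) - 46724)*(G + c(31, D(-12))) = (-(-192)*4*(-1) - 46724)*(-1/21400 + (-137 + 24*31)) = (-24*(-32)*(-1) - 46724)*(-1/21400 + (-137 + 744)) = (768*(-1) - 46724)*(-1/21400 + 607) = (-768 - 46724)*(12989799/21400) = -47492*12989799/21400 = -154227883527/5350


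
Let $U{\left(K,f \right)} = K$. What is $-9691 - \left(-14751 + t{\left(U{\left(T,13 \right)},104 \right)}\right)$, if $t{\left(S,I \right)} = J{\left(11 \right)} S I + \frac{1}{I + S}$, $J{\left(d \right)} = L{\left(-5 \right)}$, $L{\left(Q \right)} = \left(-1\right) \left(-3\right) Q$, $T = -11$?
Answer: $- \frac{1125301}{93} \approx -12100.0$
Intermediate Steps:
$L{\left(Q \right)} = 3 Q$
$J{\left(d \right)} = -15$ ($J{\left(d \right)} = 3 \left(-5\right) = -15$)
$t{\left(S,I \right)} = \frac{1}{I + S} - 15 I S$ ($t{\left(S,I \right)} = - 15 S I + \frac{1}{I + S} = - 15 I S + \frac{1}{I + S} = \frac{1}{I + S} - 15 I S$)
$-9691 - \left(-14751 + t{\left(U{\left(T,13 \right)},104 \right)}\right) = -9691 - \left(-14751 + \frac{1 - 1560 \left(-11\right)^{2} - - 165 \cdot 104^{2}}{104 - 11}\right) = -9691 - \left(-14751 + \frac{1 - 1560 \cdot 121 - \left(-165\right) 10816}{93}\right) = -9691 - \left(-14751 + \frac{1 - 188760 + 1784640}{93}\right) = -9691 - \left(-14751 + \frac{1}{93} \cdot 1595881\right) = -9691 - \left(-14751 + \frac{1595881}{93}\right) = -9691 - \frac{224038}{93} = - \frac{1125301}{93}$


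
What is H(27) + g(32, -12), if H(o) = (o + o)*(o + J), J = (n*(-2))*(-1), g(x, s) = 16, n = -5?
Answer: 934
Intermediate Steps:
J = -10 (J = -5*(-2)*(-1) = 10*(-1) = -10)
H(o) = 2*o*(-10 + o) (H(o) = (o + o)*(o - 10) = (2*o)*(-10 + o) = 2*o*(-10 + o))
H(27) + g(32, -12) = 2*27*(-10 + 27) + 16 = 2*27*17 + 16 = 918 + 16 = 934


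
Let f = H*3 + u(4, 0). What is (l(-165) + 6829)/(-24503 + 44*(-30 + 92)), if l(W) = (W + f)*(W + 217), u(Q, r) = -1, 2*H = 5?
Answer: 1413/21775 ≈ 0.064891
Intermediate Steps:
H = 5/2 (H = (½)*5 = 5/2 ≈ 2.5000)
f = 13/2 (f = (5/2)*3 - 1 = 15/2 - 1 = 13/2 ≈ 6.5000)
l(W) = (217 + W)*(13/2 + W) (l(W) = (W + 13/2)*(W + 217) = (13/2 + W)*(217 + W) = (217 + W)*(13/2 + W))
(l(-165) + 6829)/(-24503 + 44*(-30 + 92)) = ((2821/2 + (-165)² + (447/2)*(-165)) + 6829)/(-24503 + 44*(-30 + 92)) = ((2821/2 + 27225 - 73755/2) + 6829)/(-24503 + 44*62) = (-8242 + 6829)/(-24503 + 2728) = -1413/(-21775) = -1413*(-1/21775) = 1413/21775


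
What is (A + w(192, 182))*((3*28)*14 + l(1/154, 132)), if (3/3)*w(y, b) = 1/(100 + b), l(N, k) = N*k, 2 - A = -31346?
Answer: 12137508101/329 ≈ 3.6892e+7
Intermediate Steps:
A = 31348 (A = 2 - 1*(-31346) = 2 + 31346 = 31348)
w(y, b) = 1/(100 + b)
(A + w(192, 182))*((3*28)*14 + l(1/154, 132)) = (31348 + 1/(100 + 182))*((3*28)*14 + 132/154) = (31348 + 1/282)*(84*14 + (1/154)*132) = (31348 + 1/282)*(1176 + 6/7) = (8840137/282)*(8238/7) = 12137508101/329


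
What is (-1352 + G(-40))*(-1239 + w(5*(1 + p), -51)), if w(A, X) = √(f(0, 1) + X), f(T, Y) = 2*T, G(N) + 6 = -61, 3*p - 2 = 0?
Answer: 1758141 - 1419*I*√51 ≈ 1.7581e+6 - 10134.0*I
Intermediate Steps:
p = ⅔ (p = ⅔ + (⅓)*0 = ⅔ + 0 = ⅔ ≈ 0.66667)
G(N) = -67 (G(N) = -6 - 61 = -67)
w(A, X) = √X (w(A, X) = √(2*0 + X) = √(0 + X) = √X)
(-1352 + G(-40))*(-1239 + w(5*(1 + p), -51)) = (-1352 - 67)*(-1239 + √(-51)) = -1419*(-1239 + I*√51) = 1758141 - 1419*I*√51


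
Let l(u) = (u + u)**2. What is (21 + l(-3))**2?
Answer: 3249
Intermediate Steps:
l(u) = 4*u**2 (l(u) = (2*u)**2 = 4*u**2)
(21 + l(-3))**2 = (21 + 4*(-3)**2)**2 = (21 + 4*9)**2 = (21 + 36)**2 = 57**2 = 3249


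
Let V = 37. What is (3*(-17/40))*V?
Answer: -1887/40 ≈ -47.175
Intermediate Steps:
(3*(-17/40))*V = (3*(-17/40))*37 = -51/40*37 = -1887/40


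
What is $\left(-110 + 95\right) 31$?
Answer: $-465$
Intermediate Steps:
$\left(-110 + 95\right) 31 = \left(-15\right) 31 = -465$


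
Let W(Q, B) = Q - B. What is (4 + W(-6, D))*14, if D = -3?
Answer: 14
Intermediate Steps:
(4 + W(-6, D))*14 = (4 + (-6 - 1*(-3)))*14 = (4 + (-6 + 3))*14 = (4 - 3)*14 = 1*14 = 14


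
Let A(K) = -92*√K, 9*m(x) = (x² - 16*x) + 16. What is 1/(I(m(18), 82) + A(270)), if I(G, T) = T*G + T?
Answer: -22509/80043838 - 5589*√30/40021919 ≈ -0.0010461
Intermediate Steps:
m(x) = 16/9 - 16*x/9 + x²/9 (m(x) = ((x² - 16*x) + 16)/9 = (16 + x² - 16*x)/9 = 16/9 - 16*x/9 + x²/9)
I(G, T) = T + G*T (I(G, T) = G*T + T = T + G*T)
1/(I(m(18), 82) + A(270)) = 1/(82*(1 + (16/9 - 16/9*18 + (⅑)*18²)) - 276*√30) = 1/(82*(1 + (16/9 - 32 + (⅑)*324)) - 276*√30) = 1/(82*(1 + (16/9 - 32 + 36)) - 276*√30) = 1/(82*(1 + 52/9) - 276*√30) = 1/(82*(61/9) - 276*√30) = 1/(5002/9 - 276*√30)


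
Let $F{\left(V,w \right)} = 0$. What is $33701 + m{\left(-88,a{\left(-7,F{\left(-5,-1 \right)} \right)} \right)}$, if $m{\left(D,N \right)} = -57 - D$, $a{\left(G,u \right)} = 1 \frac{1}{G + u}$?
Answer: $33732$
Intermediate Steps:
$a{\left(G,u \right)} = \frac{1}{G + u}$
$33701 + m{\left(-88,a{\left(-7,F{\left(-5,-1 \right)} \right)} \right)} = 33701 - -31 = 33701 + \left(-57 + 88\right) = 33701 + 31 = 33732$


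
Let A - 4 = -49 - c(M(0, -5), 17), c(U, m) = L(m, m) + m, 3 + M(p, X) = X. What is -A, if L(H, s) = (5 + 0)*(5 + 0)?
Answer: 87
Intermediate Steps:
L(H, s) = 25 (L(H, s) = 5*5 = 25)
M(p, X) = -3 + X
c(U, m) = 25 + m
A = -87 (A = 4 + (-49 - (25 + 17)) = 4 + (-49 - 1*42) = 4 + (-49 - 42) = 4 - 91 = -87)
-A = -1*(-87) = 87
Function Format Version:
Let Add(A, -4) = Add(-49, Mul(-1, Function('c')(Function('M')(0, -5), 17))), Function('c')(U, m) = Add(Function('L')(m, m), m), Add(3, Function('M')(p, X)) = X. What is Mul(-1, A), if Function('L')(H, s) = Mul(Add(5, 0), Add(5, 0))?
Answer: 87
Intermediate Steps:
Function('L')(H, s) = 25 (Function('L')(H, s) = Mul(5, 5) = 25)
Function('M')(p, X) = Add(-3, X)
Function('c')(U, m) = Add(25, m)
A = -87 (A = Add(4, Add(-49, Mul(-1, Add(25, 17)))) = Add(4, Add(-49, Mul(-1, 42))) = Add(4, Add(-49, -42)) = Add(4, -91) = -87)
Mul(-1, A) = Mul(-1, -87) = 87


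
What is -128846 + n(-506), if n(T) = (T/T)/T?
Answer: -65196077/506 ≈ -1.2885e+5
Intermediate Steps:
n(T) = 1/T
-128846 + n(-506) = -128846 + 1/(-506) = -128846 - 1/506 = -65196077/506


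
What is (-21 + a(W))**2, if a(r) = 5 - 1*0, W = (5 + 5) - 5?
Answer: 256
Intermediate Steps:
W = 5 (W = 10 - 5 = 5)
a(r) = 5 (a(r) = 5 + 0 = 5)
(-21 + a(W))**2 = (-21 + 5)**2 = (-16)**2 = 256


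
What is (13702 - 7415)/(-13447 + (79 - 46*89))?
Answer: -6287/17462 ≈ -0.36004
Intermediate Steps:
(13702 - 7415)/(-13447 + (79 - 46*89)) = 6287/(-13447 + (79 - 4094)) = 6287/(-13447 - 4015) = 6287/(-17462) = 6287*(-1/17462) = -6287/17462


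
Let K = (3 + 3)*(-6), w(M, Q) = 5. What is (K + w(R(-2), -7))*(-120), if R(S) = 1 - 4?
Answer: 3720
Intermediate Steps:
R(S) = -3
K = -36 (K = 6*(-6) = -36)
(K + w(R(-2), -7))*(-120) = (-36 + 5)*(-120) = -31*(-120) = 3720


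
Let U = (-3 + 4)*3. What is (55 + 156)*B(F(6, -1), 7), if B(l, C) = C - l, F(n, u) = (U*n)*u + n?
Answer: 4009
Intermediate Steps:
U = 3 (U = 1*3 = 3)
F(n, u) = n + 3*n*u (F(n, u) = (3*n)*u + n = 3*n*u + n = n + 3*n*u)
(55 + 156)*B(F(6, -1), 7) = (55 + 156)*(7 - 6*(1 + 3*(-1))) = 211*(7 - 6*(1 - 3)) = 211*(7 - 6*(-2)) = 211*(7 - 1*(-12)) = 211*(7 + 12) = 211*19 = 4009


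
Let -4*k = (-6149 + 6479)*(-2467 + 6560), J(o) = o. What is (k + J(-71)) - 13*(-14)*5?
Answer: -673667/2 ≈ -3.3683e+5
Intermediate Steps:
k = -675345/2 (k = -(-6149 + 6479)*(-2467 + 6560)/4 = -165*4093/2 = -¼*1350690 = -675345/2 ≈ -3.3767e+5)
(k + J(-71)) - 13*(-14)*5 = (-675345/2 - 71) - 13*(-14)*5 = -675487/2 + 182*5 = -675487/2 + 910 = -673667/2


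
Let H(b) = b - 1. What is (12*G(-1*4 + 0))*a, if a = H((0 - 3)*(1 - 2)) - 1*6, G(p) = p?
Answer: 192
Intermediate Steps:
H(b) = -1 + b
a = -4 (a = (-1 + (0 - 3)*(1 - 2)) - 1*6 = (-1 - 3*(-1)) - 6 = (-1 + 3) - 6 = 2 - 6 = -4)
(12*G(-1*4 + 0))*a = (12*(-1*4 + 0))*(-4) = (12*(-4 + 0))*(-4) = (12*(-4))*(-4) = -48*(-4) = 192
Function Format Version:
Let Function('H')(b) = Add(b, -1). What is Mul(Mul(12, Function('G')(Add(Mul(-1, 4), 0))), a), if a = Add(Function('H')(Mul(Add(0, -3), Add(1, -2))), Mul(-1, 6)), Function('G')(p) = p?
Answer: 192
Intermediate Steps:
Function('H')(b) = Add(-1, b)
a = -4 (a = Add(Add(-1, Mul(Add(0, -3), Add(1, -2))), Mul(-1, 6)) = Add(Add(-1, Mul(-3, -1)), -6) = Add(Add(-1, 3), -6) = Add(2, -6) = -4)
Mul(Mul(12, Function('G')(Add(Mul(-1, 4), 0))), a) = Mul(Mul(12, Add(Mul(-1, 4), 0)), -4) = Mul(Mul(12, Add(-4, 0)), -4) = Mul(Mul(12, -4), -4) = Mul(-48, -4) = 192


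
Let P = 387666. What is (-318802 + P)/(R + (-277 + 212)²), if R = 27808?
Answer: 68864/32033 ≈ 2.1498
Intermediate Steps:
(-318802 + P)/(R + (-277 + 212)²) = (-318802 + 387666)/(27808 + (-277 + 212)²) = 68864/(27808 + (-65)²) = 68864/(27808 + 4225) = 68864/32033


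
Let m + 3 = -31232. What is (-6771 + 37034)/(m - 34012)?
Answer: -30263/65247 ≈ -0.46382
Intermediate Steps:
m = -31235 (m = -3 - 31232 = -31235)
(-6771 + 37034)/(m - 34012) = (-6771 + 37034)/(-31235 - 34012) = 30263/(-65247) = 30263*(-1/65247) = -30263/65247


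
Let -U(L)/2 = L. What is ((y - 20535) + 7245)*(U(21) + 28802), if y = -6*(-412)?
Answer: -311125680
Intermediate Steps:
y = 2472
U(L) = -2*L
((y - 20535) + 7245)*(U(21) + 28802) = ((2472 - 20535) + 7245)*(-2*21 + 28802) = (-18063 + 7245)*(-42 + 28802) = -10818*28760 = -311125680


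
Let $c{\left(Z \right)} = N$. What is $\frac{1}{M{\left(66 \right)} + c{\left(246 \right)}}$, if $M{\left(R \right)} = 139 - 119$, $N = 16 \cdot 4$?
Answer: $\frac{1}{84} \approx 0.011905$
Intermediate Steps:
$N = 64$
$c{\left(Z \right)} = 64$
$M{\left(R \right)} = 20$
$\frac{1}{M{\left(66 \right)} + c{\left(246 \right)}} = \frac{1}{20 + 64} = \frac{1}{84}$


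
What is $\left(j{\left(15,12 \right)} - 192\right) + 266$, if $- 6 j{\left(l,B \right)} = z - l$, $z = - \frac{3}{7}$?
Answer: $\frac{536}{7} \approx 76.571$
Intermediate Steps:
$z = - \frac{3}{7}$ ($z = \left(-3\right) \frac{1}{7} = - \frac{3}{7} \approx -0.42857$)
$j{\left(l,B \right)} = \frac{1}{14} + \frac{l}{6}$ ($j{\left(l,B \right)} = - \frac{- \frac{3}{7} - l}{6} = \frac{1}{14} + \frac{l}{6}$)
$\left(j{\left(15,12 \right)} - 192\right) + 266 = \left(\left(\frac{1}{14} + \frac{1}{6} \cdot 15\right) - 192\right) + 266 = \left(\left(\frac{1}{14} + \frac{5}{2}\right) - 192\right) + 266 = \left(\frac{18}{7} - 192\right) + 266 = - \frac{1326}{7} + 266 = \frac{536}{7}$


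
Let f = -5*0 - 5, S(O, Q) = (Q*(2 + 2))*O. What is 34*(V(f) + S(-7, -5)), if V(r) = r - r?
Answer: 4760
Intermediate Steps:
S(O, Q) = 4*O*Q (S(O, Q) = (Q*4)*O = (4*Q)*O = 4*O*Q)
f = -5 (f = 0 - 5 = -5)
V(r) = 0
34*(V(f) + S(-7, -5)) = 34*(0 + 4*(-7)*(-5)) = 34*(0 + 140) = 34*140 = 4760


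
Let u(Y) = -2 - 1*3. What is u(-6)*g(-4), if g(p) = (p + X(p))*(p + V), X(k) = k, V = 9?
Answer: 200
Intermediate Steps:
g(p) = 2*p*(9 + p) (g(p) = (p + p)*(p + 9) = (2*p)*(9 + p) = 2*p*(9 + p))
u(Y) = -5 (u(Y) = -2 - 3 = -5)
u(-6)*g(-4) = -10*(-4)*(9 - 4) = -10*(-4)*5 = -5*(-40) = 200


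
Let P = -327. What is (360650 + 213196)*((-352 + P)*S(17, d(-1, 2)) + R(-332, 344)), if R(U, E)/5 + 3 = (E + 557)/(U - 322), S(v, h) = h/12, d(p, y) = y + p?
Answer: -9816687881/218 ≈ -4.5031e+7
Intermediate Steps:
d(p, y) = p + y
S(v, h) = h/12 (S(v, h) = h*(1/12) = h/12)
R(U, E) = -15 + 5*(557 + E)/(-322 + U) (R(U, E) = -15 + 5*((E + 557)/(U - 322)) = -15 + 5*((557 + E)/(-322 + U)) = -15 + 5*(557 + E)/(-322 + U))
(360650 + 213196)*((-352 + P)*S(17, d(-1, 2)) + R(-332, 344)) = (360650 + 213196)*((-352 - 327)*((-1 + 2)/12) + 5*(1523 + 344 - 3*(-332))/(-322 - 332)) = 573846*(-679/12 + 5*(1523 + 344 + 996)/(-654)) = 573846*(-679*1/12 + 5*(-1/654)*2863) = 573846*(-679/12 - 14315/654) = 573846*(-102641/1308) = -9816687881/218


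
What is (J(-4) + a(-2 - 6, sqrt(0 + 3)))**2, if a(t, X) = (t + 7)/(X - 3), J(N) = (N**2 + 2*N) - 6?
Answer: 19/3 + 5*sqrt(3)/6 ≈ 7.7767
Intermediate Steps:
J(N) = -6 + N**2 + 2*N
a(t, X) = (7 + t)/(-3 + X)
(J(-4) + a(-2 - 6, sqrt(0 + 3)))**2 = ((-6 + (-4)**2 + 2*(-4)) + (7 + (-2 - 6))/(-3 + sqrt(0 + 3)))**2 = ((-6 + 16 - 8) + (7 - 8)/(-3 + sqrt(3)))**2 = (2 - 1/(-3 + sqrt(3)))**2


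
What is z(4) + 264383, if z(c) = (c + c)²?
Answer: 264447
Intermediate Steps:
z(c) = 4*c² (z(c) = (2*c)² = 4*c²)
z(4) + 264383 = 4*4² + 264383 = 4*16 + 264383 = 64 + 264383 = 264447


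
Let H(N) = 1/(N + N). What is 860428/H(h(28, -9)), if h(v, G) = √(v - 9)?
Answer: 1720856*√19 ≈ 7.5010e+6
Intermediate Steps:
h(v, G) = √(-9 + v)
H(N) = 1/(2*N)
860428/H(h(28, -9)) = 860428/((1/(2*(√(-9 + 28))))) = 860428/((1/(2*(√19)))) = 860428/(((√19/19)/2)) = 860428/((√19/38)) = 860428*(2*√19) = 1720856*√19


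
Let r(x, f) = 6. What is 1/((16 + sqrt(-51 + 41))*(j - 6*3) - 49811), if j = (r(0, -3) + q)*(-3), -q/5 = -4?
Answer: I/(-51347*I + 96*sqrt(10)) ≈ -1.9475e-5 + 1.1514e-7*I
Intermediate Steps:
q = 20 (q = -5*(-4) = 20)
j = -78 (j = (6 + 20)*(-3) = 26*(-3) = -78)
1/((16 + sqrt(-51 + 41))*(j - 6*3) - 49811) = 1/((16 + sqrt(-51 + 41))*(-78 - 6*3) - 49811) = 1/((16 + sqrt(-10))*(-78 - 18) - 49811) = 1/((16 + I*sqrt(10))*(-96) - 49811) = 1/((-1536 - 96*I*sqrt(10)) - 49811) = 1/(-51347 - 96*I*sqrt(10))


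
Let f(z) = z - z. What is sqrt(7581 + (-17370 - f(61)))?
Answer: I*sqrt(9789) ≈ 98.939*I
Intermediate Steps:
f(z) = 0
sqrt(7581 + (-17370 - f(61))) = sqrt(7581 + (-17370 - 1*0)) = sqrt(7581 + (-17370 + 0)) = sqrt(7581 - 17370) = sqrt(-9789) = I*sqrt(9789)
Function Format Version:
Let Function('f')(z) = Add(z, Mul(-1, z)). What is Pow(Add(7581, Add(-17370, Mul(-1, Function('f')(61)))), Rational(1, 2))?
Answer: Mul(I, Pow(9789, Rational(1, 2))) ≈ Mul(98.939, I)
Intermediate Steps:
Function('f')(z) = 0
Pow(Add(7581, Add(-17370, Mul(-1, Function('f')(61)))), Rational(1, 2)) = Pow(Add(7581, Add(-17370, Mul(-1, 0))), Rational(1, 2)) = Pow(Add(7581, Add(-17370, 0)), Rational(1, 2)) = Pow(Add(7581, -17370), Rational(1, 2)) = Pow(-9789, Rational(1, 2)) = Mul(I, Pow(9789, Rational(1, 2)))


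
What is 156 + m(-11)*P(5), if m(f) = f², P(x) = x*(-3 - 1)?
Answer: -2264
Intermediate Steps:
P(x) = -4*x (P(x) = x*(-4) = -4*x)
156 + m(-11)*P(5) = 156 + (-11)²*(-4*5) = 156 + 121*(-20) = 156 - 2420 = -2264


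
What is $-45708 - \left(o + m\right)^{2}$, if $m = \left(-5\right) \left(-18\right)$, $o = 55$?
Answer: $-66733$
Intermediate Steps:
$m = 90$
$-45708 - \left(o + m\right)^{2} = -45708 - \left(55 + 90\right)^{2} = -45708 - 145^{2} = -45708 - 21025 = -66733$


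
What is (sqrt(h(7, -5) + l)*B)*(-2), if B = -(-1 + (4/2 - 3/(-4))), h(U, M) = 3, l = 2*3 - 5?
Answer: 7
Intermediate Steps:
l = 1 (l = 6 - 5 = 1)
B = -7/4 (B = -(-1 + (4*(1/2) - 3*(-1/4))) = -(-1 + (2 + 3/4)) = -(-1 + 11/4) = -1*7/4 = -7/4 ≈ -1.7500)
(sqrt(h(7, -5) + l)*B)*(-2) = (sqrt(3 + 1)*(-7/4))*(-2) = (sqrt(4)*(-7/4))*(-2) = (2*(-7/4))*(-2) = -7/2*(-2) = 7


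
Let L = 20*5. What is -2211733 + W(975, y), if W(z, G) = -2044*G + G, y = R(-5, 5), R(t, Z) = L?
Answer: -2416033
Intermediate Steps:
L = 100
R(t, Z) = 100
y = 100
W(z, G) = -2043*G
-2211733 + W(975, y) = -2211733 - 2043*100 = -2211733 - 204300 = -2416033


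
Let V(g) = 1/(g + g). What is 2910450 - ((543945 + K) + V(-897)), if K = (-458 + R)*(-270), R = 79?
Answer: 4061929951/1794 ≈ 2.2642e+6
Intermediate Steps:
V(g) = 1/(2*g)
K = 102330 (K = (-458 + 79)*(-270) = -379*(-270) = 102330)
2910450 - ((543945 + K) + V(-897)) = 2910450 - ((543945 + 102330) + (½)/(-897)) = 2910450 - (646275 + (½)*(-1/897)) = 2910450 - (646275 - 1/1794) = 2910450 - 1*1159417349/1794 = 2910450 - 1159417349/1794 = 4061929951/1794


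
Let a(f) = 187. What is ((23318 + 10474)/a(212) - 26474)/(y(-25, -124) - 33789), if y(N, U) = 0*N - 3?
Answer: 223493/287232 ≈ 0.77809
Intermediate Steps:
y(N, U) = -3 (y(N, U) = 0 - 3 = -3)
((23318 + 10474)/a(212) - 26474)/(y(-25, -124) - 33789) = ((23318 + 10474)/187 - 26474)/(-3 - 33789) = (33792*(1/187) - 26474)/(-33792) = (3072/17 - 26474)*(-1/33792) = -446986/17*(-1/33792) = 223493/287232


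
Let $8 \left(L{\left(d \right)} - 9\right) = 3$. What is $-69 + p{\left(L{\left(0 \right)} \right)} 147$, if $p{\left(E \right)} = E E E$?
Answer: $\frac{61980297}{512} \approx 1.2106 \cdot 10^{5}$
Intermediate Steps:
$L{\left(d \right)} = \frac{75}{8}$ ($L{\left(d \right)} = 9 + \frac{1}{8} \cdot 3 = 9 + \frac{3}{8} = \frac{75}{8}$)
$p{\left(E \right)} = E^{3}$ ($p{\left(E \right)} = E^{2} E = E^{3}$)
$-69 + p{\left(L{\left(0 \right)} \right)} 147 = -69 + \left(\frac{75}{8}\right)^{3} \cdot 147 = -69 + \frac{421875}{512} \cdot 147 = -69 + \frac{62015625}{512} = \frac{61980297}{512}$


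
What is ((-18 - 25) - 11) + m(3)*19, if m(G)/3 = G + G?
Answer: 288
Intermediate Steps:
m(G) = 6*G (m(G) = 3*(G + G) = 3*(2*G) = 6*G)
((-18 - 25) - 11) + m(3)*19 = ((-18 - 25) - 11) + (6*3)*19 = (-43 - 11) + 18*19 = -54 + 342 = 288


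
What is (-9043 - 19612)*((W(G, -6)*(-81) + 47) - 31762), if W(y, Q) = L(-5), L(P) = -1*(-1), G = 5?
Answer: 911114380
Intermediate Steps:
L(P) = 1
W(y, Q) = 1
(-9043 - 19612)*((W(G, -6)*(-81) + 47) - 31762) = (-9043 - 19612)*((1*(-81) + 47) - 31762) = -28655*((-81 + 47) - 31762) = -28655*(-34 - 31762) = -28655*(-31796) = 911114380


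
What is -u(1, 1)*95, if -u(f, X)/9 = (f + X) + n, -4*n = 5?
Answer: 2565/4 ≈ 641.25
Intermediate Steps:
n = -5/4 (n = -1/4*5 = -5/4 ≈ -1.2500)
u(f, X) = 45/4 - 9*X - 9*f (u(f, X) = -9*((f + X) - 5/4) = -9*((X + f) - 5/4) = -9*(-5/4 + X + f) = 45/4 - 9*X - 9*f)
-u(1, 1)*95 = -(45/4 - 9*1 - 9*1)*95 = -(45/4 - 9 - 9)*95 = -(-27)*95/4 = -1*(-2565/4) = 2565/4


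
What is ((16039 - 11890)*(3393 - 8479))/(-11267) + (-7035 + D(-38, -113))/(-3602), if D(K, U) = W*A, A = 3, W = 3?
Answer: 38043947985/20291867 ≈ 1874.8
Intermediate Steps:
D(K, U) = 9 (D(K, U) = 3*3 = 9)
((16039 - 11890)*(3393 - 8479))/(-11267) + (-7035 + D(-38, -113))/(-3602) = ((16039 - 11890)*(3393 - 8479))/(-11267) + (-7035 + 9)/(-3602) = (4149*(-5086))*(-1/11267) - 7026*(-1/3602) = -21101814*(-1/11267) + 3513/1801 = 21101814/11267 + 3513/1801 = 38043947985/20291867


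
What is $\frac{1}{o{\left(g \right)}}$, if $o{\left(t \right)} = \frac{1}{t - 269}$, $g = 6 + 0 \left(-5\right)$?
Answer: $-263$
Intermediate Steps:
$g = 6$ ($g = 6 + 0 = 6$)
$o{\left(t \right)} = \frac{1}{-269 + t}$
$\frac{1}{o{\left(g \right)}} = \frac{1}{\frac{1}{-269 + 6}} = \frac{1}{\frac{1}{-263}} = \frac{1}{- \frac{1}{263}} = -263$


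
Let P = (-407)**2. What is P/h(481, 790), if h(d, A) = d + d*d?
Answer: 4477/6266 ≈ 0.71449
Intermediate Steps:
h(d, A) = d + d**2
P = 165649
P/h(481, 790) = 165649/((481*(1 + 481))) = 165649/((481*482)) = 165649/231842 = 165649*(1/231842) = 4477/6266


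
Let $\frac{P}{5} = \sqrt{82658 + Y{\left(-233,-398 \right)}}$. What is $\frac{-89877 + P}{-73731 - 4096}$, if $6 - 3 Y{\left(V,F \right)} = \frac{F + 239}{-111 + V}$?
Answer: $\frac{89877}{77827} - \frac{15 \sqrt{271712098}}{13386244} \approx 1.1364$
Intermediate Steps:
$Y{\left(V,F \right)} = 2 - \frac{239 + F}{3 \left(-111 + V\right)}$ ($Y{\left(V,F \right)} = 2 - \frac{\left(F + 239\right) \frac{1}{-111 + V}}{3} = 2 - \frac{\left(239 + F\right) \frac{1}{-111 + V}}{3} = 2 - \frac{\frac{1}{-111 + V} \left(239 + F\right)}{3} = 2 - \frac{239 + F}{3 \left(-111 + V\right)}$)
$P = \frac{15 \sqrt{271712098}}{172}$ ($P = 5 \sqrt{82658 + \frac{-905 - -398 + 6 \left(-233\right)}{3 \left(-111 - 233\right)}} = 5 \sqrt{82658 + \frac{-905 + 398 - 1398}{3 \left(-344\right)}} = 5 \sqrt{82658 + \frac{1}{3} \left(- \frac{1}{344}\right) \left(-1905\right)} = 5 \sqrt{82658 + \frac{635}{344}} = 5 \sqrt{\frac{28434987}{344}} = 5 \frac{3 \sqrt{271712098}}{172} = \frac{15 \sqrt{271712098}}{172} \approx 1437.5$)
$\frac{-89877 + P}{-73731 - 4096} = \frac{-89877 + \frac{15 \sqrt{271712098}}{172}}{-73731 - 4096} = \frac{-89877 + \frac{15 \sqrt{271712098}}{172}}{-77827} = \left(-89877 + \frac{15 \sqrt{271712098}}{172}\right) \left(- \frac{1}{77827}\right) = \frac{89877}{77827} - \frac{15 \sqrt{271712098}}{13386244}$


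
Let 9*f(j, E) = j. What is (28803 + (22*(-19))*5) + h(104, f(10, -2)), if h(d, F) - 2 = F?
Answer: 240445/9 ≈ 26716.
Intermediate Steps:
f(j, E) = j/9
h(d, F) = 2 + F
(28803 + (22*(-19))*5) + h(104, f(10, -2)) = (28803 + (22*(-19))*5) + (2 + (⅑)*10) = (28803 - 418*5) + (2 + 10/9) = (28803 - 2090) + 28/9 = 26713 + 28/9 = 240445/9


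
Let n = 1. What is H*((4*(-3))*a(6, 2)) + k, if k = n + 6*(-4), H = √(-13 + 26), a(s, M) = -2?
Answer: -23 + 24*√13 ≈ 63.533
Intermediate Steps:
H = √13 ≈ 3.6056
k = -23 (k = 1 + 6*(-4) = 1 - 24 = -23)
H*((4*(-3))*a(6, 2)) + k = √13*((4*(-3))*(-2)) - 23 = √13*(-12*(-2)) - 23 = √13*24 - 23 = 24*√13 - 23 = -23 + 24*√13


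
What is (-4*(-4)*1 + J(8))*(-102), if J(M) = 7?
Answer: -2346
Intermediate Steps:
(-4*(-4)*1 + J(8))*(-102) = (-4*(-4)*1 + 7)*(-102) = (16*1 + 7)*(-102) = (16 + 7)*(-102) = 23*(-102) = -2346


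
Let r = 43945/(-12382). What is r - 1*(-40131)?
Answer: 496858097/12382 ≈ 40127.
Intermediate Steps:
r = -43945/12382 (r = 43945*(-1/12382) = -43945/12382 ≈ -3.5491)
r - 1*(-40131) = -43945/12382 - 1*(-40131) = -43945/12382 + 40131 = 496858097/12382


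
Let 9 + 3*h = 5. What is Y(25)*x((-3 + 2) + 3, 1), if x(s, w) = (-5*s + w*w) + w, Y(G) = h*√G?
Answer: 160/3 ≈ 53.333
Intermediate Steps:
h = -4/3 (h = -3 + (⅓)*5 = -3 + 5/3 = -4/3 ≈ -1.3333)
Y(G) = -4*√G/3
x(s, w) = w + w² - 5*s (x(s, w) = (-5*s + w²) + w = (w² - 5*s) + w = w + w² - 5*s)
Y(25)*x((-3 + 2) + 3, 1) = (-4*√25/3)*(1 + 1² - 5*((-3 + 2) + 3)) = (-4/3*5)*(1 + 1 - 5*(-1 + 3)) = -20*(1 + 1 - 5*2)/3 = -20*(1 + 1 - 10)/3 = -20/3*(-8) = 160/3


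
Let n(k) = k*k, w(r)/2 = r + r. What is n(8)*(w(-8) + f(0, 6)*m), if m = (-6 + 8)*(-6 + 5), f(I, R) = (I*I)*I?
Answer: -2048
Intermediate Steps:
f(I, R) = I³ (f(I, R) = I²*I = I³)
m = -2 (m = 2*(-1) = -2)
w(r) = 4*r (w(r) = 2*(r + r) = 2*(2*r) = 4*r)
n(k) = k²
n(8)*(w(-8) + f(0, 6)*m) = 8²*(4*(-8) + 0³*(-2)) = 64*(-32 + 0*(-2)) = 64*(-32 + 0) = 64*(-32) = -2048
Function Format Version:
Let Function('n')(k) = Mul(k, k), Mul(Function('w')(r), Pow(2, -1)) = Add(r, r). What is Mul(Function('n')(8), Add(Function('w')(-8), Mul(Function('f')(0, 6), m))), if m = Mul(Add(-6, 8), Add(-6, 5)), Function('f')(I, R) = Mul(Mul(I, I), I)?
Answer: -2048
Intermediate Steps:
Function('f')(I, R) = Pow(I, 3) (Function('f')(I, R) = Mul(Pow(I, 2), I) = Pow(I, 3))
m = -2 (m = Mul(2, -1) = -2)
Function('w')(r) = Mul(4, r) (Function('w')(r) = Mul(2, Add(r, r)) = Mul(2, Mul(2, r)) = Mul(4, r))
Function('n')(k) = Pow(k, 2)
Mul(Function('n')(8), Add(Function('w')(-8), Mul(Function('f')(0, 6), m))) = Mul(Pow(8, 2), Add(Mul(4, -8), Mul(Pow(0, 3), -2))) = Mul(64, Add(-32, Mul(0, -2))) = Mul(64, Add(-32, 0)) = Mul(64, -32) = -2048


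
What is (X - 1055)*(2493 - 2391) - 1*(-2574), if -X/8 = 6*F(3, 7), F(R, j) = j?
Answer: -139308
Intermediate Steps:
X = -336 (X = -48*7 = -8*42 = -336)
(X - 1055)*(2493 - 2391) - 1*(-2574) = (-336 - 1055)*(2493 - 2391) - 1*(-2574) = -1391*102 + 2574 = -141882 + 2574 = -139308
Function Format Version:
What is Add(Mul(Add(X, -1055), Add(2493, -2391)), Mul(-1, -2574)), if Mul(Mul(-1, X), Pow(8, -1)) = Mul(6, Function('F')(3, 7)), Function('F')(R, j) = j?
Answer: -139308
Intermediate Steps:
X = -336 (X = Mul(-8, Mul(6, 7)) = Mul(-8, 42) = -336)
Add(Mul(Add(X, -1055), Add(2493, -2391)), Mul(-1, -2574)) = Add(Mul(Add(-336, -1055), Add(2493, -2391)), Mul(-1, -2574)) = Add(Mul(-1391, 102), 2574) = Add(-141882, 2574) = -139308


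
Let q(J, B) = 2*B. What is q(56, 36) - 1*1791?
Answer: -1719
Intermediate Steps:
q(56, 36) - 1*1791 = 2*36 - 1*1791 = 72 - 1791 = -1719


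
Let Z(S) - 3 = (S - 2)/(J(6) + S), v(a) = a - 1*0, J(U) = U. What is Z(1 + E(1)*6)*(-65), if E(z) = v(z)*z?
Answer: -220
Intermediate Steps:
v(a) = a (v(a) = a + 0 = a)
E(z) = z**2 (E(z) = z*z = z**2)
Z(S) = 3 + (-2 + S)/(6 + S) (Z(S) = 3 + (S - 2)/(6 + S) = 3 + (-2 + S)/(6 + S))
Z(1 + E(1)*6)*(-65) = (4*(4 + (1 + 1**2*6))/(6 + (1 + 1**2*6)))*(-65) = (4*(4 + (1 + 1*6))/(6 + (1 + 1*6)))*(-65) = (4*(4 + (1 + 6))/(6 + (1 + 6)))*(-65) = (4*(4 + 7)/(6 + 7))*(-65) = (4*11/13)*(-65) = (4*(1/13)*11)*(-65) = (44/13)*(-65) = -220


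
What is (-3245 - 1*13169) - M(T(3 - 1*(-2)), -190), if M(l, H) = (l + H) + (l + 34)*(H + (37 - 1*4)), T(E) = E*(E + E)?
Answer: -3086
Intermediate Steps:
T(E) = 2*E**2 (T(E) = E*(2*E) = 2*E**2)
M(l, H) = H + l + (33 + H)*(34 + l) (M(l, H) = (H + l) + (34 + l)*(H + (37 - 4)) = (H + l) + (34 + l)*(H + 33) = (H + l) + (34 + l)*(33 + H) = (H + l) + (33 + H)*(34 + l) = H + l + (33 + H)*(34 + l))
(-3245 - 1*13169) - M(T(3 - 1*(-2)), -190) = (-3245 - 1*13169) - (1122 + 34*(2*(3 - 1*(-2))**2) + 35*(-190) - 380*(3 - 1*(-2))**2) = (-3245 - 13169) - (1122 + 34*(2*(3 + 2)**2) - 6650 - 380*(3 + 2)**2) = -16414 - (1122 + 34*(2*5**2) - 6650 - 380*5**2) = -16414 - (1122 + 34*(2*25) - 6650 - 380*25) = -16414 - (1122 + 34*50 - 6650 - 190*50) = -16414 - (1122 + 1700 - 6650 - 9500) = -16414 - 1*(-13328) = -16414 + 13328 = -3086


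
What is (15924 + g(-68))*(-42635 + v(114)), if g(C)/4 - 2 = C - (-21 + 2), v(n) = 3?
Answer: -670857152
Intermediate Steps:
g(C) = 84 + 4*C (g(C) = 8 + 4*(C - (-21 + 2)) = 8 + 4*(C - 1*(-19)) = 8 + 4*(C + 19) = 8 + 4*(19 + C) = 8 + (76 + 4*C) = 84 + 4*C)
(15924 + g(-68))*(-42635 + v(114)) = (15924 + (84 + 4*(-68)))*(-42635 + 3) = (15924 + (84 - 272))*(-42632) = (15924 - 188)*(-42632) = 15736*(-42632) = -670857152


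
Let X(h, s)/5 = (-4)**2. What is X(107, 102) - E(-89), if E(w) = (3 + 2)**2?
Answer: 55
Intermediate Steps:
X(h, s) = 80 (X(h, s) = 5*(-4)**2 = 5*16 = 80)
E(w) = 25 (E(w) = 5**2 = 25)
X(107, 102) - E(-89) = 80 - 1*25 = 80 - 25 = 55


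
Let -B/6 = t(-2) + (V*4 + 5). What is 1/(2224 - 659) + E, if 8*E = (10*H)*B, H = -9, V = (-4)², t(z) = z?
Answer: 14155427/3130 ≈ 4522.5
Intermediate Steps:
V = 16
B = -402 (B = -6*(-2 + (16*4 + 5)) = -6*(-2 + (64 + 5)) = -6*(-2 + 69) = -6*67 = -402)
E = 9045/2 (E = ((10*(-9))*(-402))/8 = (-90*(-402))/8 = (⅛)*36180 = 9045/2 ≈ 4522.5)
1/(2224 - 659) + E = 1/(2224 - 659) + 9045/2 = 1/1565 + 9045/2 = 14155427/3130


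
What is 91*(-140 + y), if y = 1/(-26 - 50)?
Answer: -968331/76 ≈ -12741.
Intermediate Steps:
y = -1/76 (y = 1/(-76) = -1/76 ≈ -0.013158)
91*(-140 + y) = 91*(-140 - 1/76) = 91*(-10641/76) = -968331/76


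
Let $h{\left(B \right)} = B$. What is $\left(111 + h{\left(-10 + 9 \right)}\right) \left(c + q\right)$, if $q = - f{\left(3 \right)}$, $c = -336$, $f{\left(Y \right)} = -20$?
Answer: $-34760$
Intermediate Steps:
$q = 20$ ($q = \left(-1\right) \left(-20\right) = 20$)
$\left(111 + h{\left(-10 + 9 \right)}\right) \left(c + q\right) = \left(111 + \left(-10 + 9\right)\right) \left(-336 + 20\right) = \left(111 - 1\right) \left(-316\right) = 110 \left(-316\right) = -34760$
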